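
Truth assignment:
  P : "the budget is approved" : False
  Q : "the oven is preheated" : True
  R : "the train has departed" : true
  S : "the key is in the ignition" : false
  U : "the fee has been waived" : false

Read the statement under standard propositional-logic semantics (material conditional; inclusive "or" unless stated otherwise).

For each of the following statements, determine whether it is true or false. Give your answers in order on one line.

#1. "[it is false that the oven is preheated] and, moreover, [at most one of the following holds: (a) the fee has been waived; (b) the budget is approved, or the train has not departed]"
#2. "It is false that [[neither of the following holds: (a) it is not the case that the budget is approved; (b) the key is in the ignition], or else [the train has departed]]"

#1: This is not Q and (U nand (P or not R)).

not Q = not True = False
not R = not True = False
P or not R = False or False = False
U nand (P or not R) = False nand False = True
not Q and (U nand (P or not R)) = False and True = False
So #1 is false.

#2: In symbols: not ((not P nor S) or R)

not P = not False = True
not P nor S = True nor False = False
(not P nor S) or R = False or True = True
not ((not P nor S) or R) = not True = False
So #2 is false.

#1 false / #2 false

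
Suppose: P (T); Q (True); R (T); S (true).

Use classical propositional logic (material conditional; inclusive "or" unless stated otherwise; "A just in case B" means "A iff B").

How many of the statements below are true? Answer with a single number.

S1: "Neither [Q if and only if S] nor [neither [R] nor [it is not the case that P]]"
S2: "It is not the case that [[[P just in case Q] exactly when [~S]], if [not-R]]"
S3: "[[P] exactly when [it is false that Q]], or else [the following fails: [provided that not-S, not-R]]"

S1: Formalization: (Q <-> S) nor (R nor ~P)

Q <-> S = T <-> T = T
~P = ~T = F
R nor ~P = T nor F = F
(Q <-> S) nor (R nor ~P) = T nor F = F
Hence S1 is false.

S2: This is ~(~R -> ((P <-> Q) <-> ~S)).

~R = ~T = F
P <-> Q = T <-> T = T
~S = ~T = F
(P <-> Q) <-> ~S = T <-> F = F
~R -> ((P <-> Q) <-> ~S) = F -> F = T
~(~R -> ((P <-> Q) <-> ~S)) = ~T = F
Hence S2 is false.

S3: Formalization: (P <-> ~Q) | ~(~S -> ~R)

~Q = ~T = F
P <-> ~Q = T <-> F = F
~S = ~T = F
~R = ~T = F
~S -> ~R = F -> F = T
~(~S -> ~R) = ~T = F
(P <-> ~Q) | ~(~S -> ~R) = F | F = F
Hence S3 is false.

0 of the 3 statements are true (none).

0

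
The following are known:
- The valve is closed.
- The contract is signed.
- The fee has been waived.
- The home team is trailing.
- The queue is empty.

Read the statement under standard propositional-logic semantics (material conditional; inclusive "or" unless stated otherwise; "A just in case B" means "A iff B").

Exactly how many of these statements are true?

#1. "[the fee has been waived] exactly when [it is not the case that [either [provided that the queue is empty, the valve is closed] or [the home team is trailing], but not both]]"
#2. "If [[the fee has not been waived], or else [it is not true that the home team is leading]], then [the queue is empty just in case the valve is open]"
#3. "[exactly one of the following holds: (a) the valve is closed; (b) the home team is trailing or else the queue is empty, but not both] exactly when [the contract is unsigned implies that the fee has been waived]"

2

Let G = "the fee has been waived" (T), L = "the queue is empty" (T), S = "the valve is open" (F), K = "the home team is leading" (F), P = "the contract is signed" (T).

#1: In symbols: G <-> ~((L -> ~S) xor ~K)

~S = ~F = T
L -> ~S = T -> T = T
~K = ~F = T
(L -> ~S) xor ~K = T xor T = F
~((L -> ~S) xor ~K) = ~F = T
G <-> ~((L -> ~S) xor ~K) = T <-> T = T
Hence #1 is true.

#2: Parsed as (~G | ~K) -> (L <-> S)

~G = ~T = F
~K = ~F = T
~G | ~K = F | T = T
L <-> S = T <-> F = F
(~G | ~K) -> (L <-> S) = T -> F = F
Hence #2 is false.

#3: Formalization: (~S xor (~K xor L)) <-> (~P -> G)

~S = ~F = T
~K = ~F = T
~K xor L = T xor T = F
~S xor (~K xor L) = T xor F = T
~P = ~T = F
~P -> G = F -> T = T
(~S xor (~K xor L)) <-> (~P -> G) = T <-> T = T
Thus #3 is true.

2 of the 3 statements are true (#1, #3).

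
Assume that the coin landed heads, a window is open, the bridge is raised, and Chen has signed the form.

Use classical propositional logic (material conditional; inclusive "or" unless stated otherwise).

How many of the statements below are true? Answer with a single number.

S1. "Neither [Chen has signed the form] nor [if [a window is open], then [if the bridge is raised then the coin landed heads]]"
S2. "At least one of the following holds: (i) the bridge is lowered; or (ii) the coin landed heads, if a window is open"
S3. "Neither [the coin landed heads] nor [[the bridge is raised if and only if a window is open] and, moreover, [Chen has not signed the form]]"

Let S = "Chen has signed the form" (T), Q = "a window is open" (T), R = "the bridge is raised" (T), P = "the coin landed heads" (T).

S1: Formalization: S ↓ (Q → (R → P))

R → P = T → T = T
Q → (R → P) = T → T = T
S ↓ (Q → (R → P)) = T ↓ T = F
So S1 is false.

S2: This is ¬R ∨ (Q → P).

¬R = ¬T = F
Q → P = T → T = T
¬R ∨ (Q → P) = F ∨ T = T
Thus S2 is true.

S3: Parsed as P ↓ ((R ↔ Q) ∧ ¬S)

R ↔ Q = T ↔ T = T
¬S = ¬T = F
(R ↔ Q) ∧ ¬S = T ∧ F = F
P ↓ ((R ↔ Q) ∧ ¬S) = T ↓ F = F
Hence S3 is false.

True statements: 1.

1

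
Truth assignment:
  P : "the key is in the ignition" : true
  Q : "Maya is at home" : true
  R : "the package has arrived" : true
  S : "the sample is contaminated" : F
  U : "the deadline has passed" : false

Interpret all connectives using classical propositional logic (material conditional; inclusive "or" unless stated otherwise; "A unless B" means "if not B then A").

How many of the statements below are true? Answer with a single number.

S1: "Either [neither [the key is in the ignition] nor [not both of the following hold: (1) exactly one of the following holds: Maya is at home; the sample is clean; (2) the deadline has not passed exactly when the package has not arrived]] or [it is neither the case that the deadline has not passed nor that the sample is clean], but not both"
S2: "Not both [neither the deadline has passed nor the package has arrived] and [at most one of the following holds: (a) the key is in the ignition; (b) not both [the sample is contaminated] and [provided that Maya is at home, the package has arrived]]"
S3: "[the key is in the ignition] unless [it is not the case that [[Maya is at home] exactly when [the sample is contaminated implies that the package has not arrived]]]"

2

S1: Formalization: (P ↓ ((Q ⊕ ¬S) ↑ (¬U ↔ ¬R))) ⊕ (¬U ↓ ¬S)

¬S = ¬F = T
Q ⊕ ¬S = T ⊕ T = F
¬U = ¬F = T
¬R = ¬T = F
¬U ↔ ¬R = T ↔ F = F
(Q ⊕ ¬S) ↑ (¬U ↔ ¬R) = F ↑ F = T
P ↓ ((Q ⊕ ¬S) ↑ (¬U ↔ ¬R)) = T ↓ T = F
¬U = ¬F = T
¬S = ¬F = T
¬U ↓ ¬S = T ↓ T = F
(P ↓ ((Q ⊕ ¬S) ↑ (¬U ↔ ¬R))) ⊕ (¬U ↓ ¬S) = F ⊕ F = F
So S1 is false.

S2: Formalization: (U ↓ R) ↑ (P ↑ (S ↑ (Q → R)))

U ↓ R = F ↓ T = F
Q → R = T → T = T
S ↑ (Q → R) = F ↑ T = T
P ↑ (S ↑ (Q → R)) = T ↑ T = F
(U ↓ R) ↑ (P ↑ (S ↑ (Q → R))) = F ↑ F = T
Thus S2 is true.

S3: This is P ∨ ¬(Q ↔ (S → ¬R)).

¬R = ¬T = F
S → ¬R = F → F = T
Q ↔ (S → ¬R) = T ↔ T = T
¬(Q ↔ (S → ¬R)) = ¬T = F
P ∨ ¬(Q ↔ (S → ¬R)) = T ∨ F = T
So S3 is true.

Count: 2.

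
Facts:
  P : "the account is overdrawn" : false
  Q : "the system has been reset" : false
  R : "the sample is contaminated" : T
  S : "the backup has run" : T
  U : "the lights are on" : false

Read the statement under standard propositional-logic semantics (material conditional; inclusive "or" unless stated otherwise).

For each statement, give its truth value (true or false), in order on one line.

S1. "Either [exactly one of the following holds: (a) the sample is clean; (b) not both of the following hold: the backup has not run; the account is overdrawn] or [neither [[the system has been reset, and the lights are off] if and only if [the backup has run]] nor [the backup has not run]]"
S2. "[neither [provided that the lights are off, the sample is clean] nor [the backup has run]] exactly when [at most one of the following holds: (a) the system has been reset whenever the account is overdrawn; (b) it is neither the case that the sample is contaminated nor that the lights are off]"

S1 T / S2 F

S1: This is (¬R ⊕ (¬S ↑ P)) ∨ (((Q ∧ ¬U) ↔ S) ↓ ¬S).

¬R = ¬T = F
¬S = ¬T = F
¬S ↑ P = F ↑ F = T
¬R ⊕ (¬S ↑ P) = F ⊕ T = T
¬U = ¬F = T
Q ∧ ¬U = F ∧ T = F
(Q ∧ ¬U) ↔ S = F ↔ T = F
¬S = ¬T = F
((Q ∧ ¬U) ↔ S) ↓ ¬S = F ↓ F = T
(¬R ⊕ (¬S ↑ P)) ∨ (((Q ∧ ¬U) ↔ S) ↓ ¬S) = T ∨ T = T
So S1 is true.

S2: This is ((¬U → ¬R) ↓ S) ↔ ((P → Q) ↑ (R ↓ ¬U)).

¬U = ¬F = T
¬R = ¬T = F
¬U → ¬R = T → F = F
(¬U → ¬R) ↓ S = F ↓ T = F
P → Q = F → F = T
¬U = ¬F = T
R ↓ ¬U = T ↓ T = F
(P → Q) ↑ (R ↓ ¬U) = T ↑ F = T
((¬U → ¬R) ↓ S) ↔ ((P → Q) ↑ (R ↓ ¬U)) = F ↔ T = F
So S2 is false.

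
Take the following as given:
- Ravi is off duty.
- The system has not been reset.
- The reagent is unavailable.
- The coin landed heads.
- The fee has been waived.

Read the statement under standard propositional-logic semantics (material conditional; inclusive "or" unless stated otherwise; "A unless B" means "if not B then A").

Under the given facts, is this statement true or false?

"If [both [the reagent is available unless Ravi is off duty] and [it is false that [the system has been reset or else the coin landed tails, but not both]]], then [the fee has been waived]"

True.

Let R = "the reagent is available" (F), P = "Ravi is on call" (F), Q = "the system has been reset" (F), S = "the coin landed heads" (T), U = "the fee has been waived" (T).
Formalization: ((R ∨ ¬P) ∧ ¬(Q ⊕ ¬S)) → U

¬P = ¬F = T
R ∨ ¬P = F ∨ T = T
¬S = ¬T = F
Q ⊕ ¬S = F ⊕ F = F
¬(Q ⊕ ¬S) = ¬F = T
(R ∨ ¬P) ∧ ¬(Q ⊕ ¬S) = T ∧ T = T
((R ∨ ¬P) ∧ ¬(Q ⊕ ¬S)) → U = T → T = T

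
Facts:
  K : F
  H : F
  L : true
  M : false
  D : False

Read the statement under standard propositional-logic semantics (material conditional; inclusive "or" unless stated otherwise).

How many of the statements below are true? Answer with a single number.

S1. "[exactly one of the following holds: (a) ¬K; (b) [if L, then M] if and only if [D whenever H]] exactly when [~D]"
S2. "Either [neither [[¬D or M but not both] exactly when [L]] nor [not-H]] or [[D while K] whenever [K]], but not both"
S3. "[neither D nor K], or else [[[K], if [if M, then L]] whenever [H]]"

S1: Formalization: (not K xor ((L -> M) iff (H -> D))) iff not D

not K = not False = True
L -> M = True -> False = False
H -> D = False -> False = True
(L -> M) iff (H -> D) = False iff True = False
not K xor ((L -> M) iff (H -> D)) = True xor False = True
not D = not False = True
(not K xor ((L -> M) iff (H -> D))) iff not D = True iff True = True
Hence S1 is true.

S2: In symbols: (((not D xor M) iff L) nor not H) xor (K -> (D and K))

not D = not False = True
not D xor M = True xor False = True
(not D xor M) iff L = True iff True = True
not H = not False = True
((not D xor M) iff L) nor not H = True nor True = False
D and K = False and False = False
K -> (D and K) = False -> False = True
(((not D xor M) iff L) nor not H) xor (K -> (D and K)) = False xor True = True
Hence S2 is true.

S3: Parsed as (D nor K) or (H -> ((M -> L) -> K))

D nor K = False nor False = True
M -> L = False -> True = True
(M -> L) -> K = True -> False = False
H -> ((M -> L) -> K) = False -> False = True
(D nor K) or (H -> ((M -> L) -> K)) = True or True = True
So S3 is true.

Count: 3.

3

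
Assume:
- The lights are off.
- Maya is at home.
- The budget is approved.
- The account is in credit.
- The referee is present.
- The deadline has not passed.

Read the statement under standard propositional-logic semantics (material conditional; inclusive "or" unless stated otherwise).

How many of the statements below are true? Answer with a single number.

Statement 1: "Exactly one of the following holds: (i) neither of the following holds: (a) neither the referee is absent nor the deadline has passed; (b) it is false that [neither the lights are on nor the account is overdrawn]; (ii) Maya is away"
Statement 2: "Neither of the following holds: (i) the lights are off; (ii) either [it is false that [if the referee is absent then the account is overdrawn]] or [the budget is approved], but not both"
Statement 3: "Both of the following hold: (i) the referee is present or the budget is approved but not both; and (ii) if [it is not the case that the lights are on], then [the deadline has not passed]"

Let U = "the referee is present" (T), V = "the deadline has passed" (F), P = "the lights are on" (F), S = "the account is overdrawn" (F), Q = "Maya is at home" (T), R = "the budget is approved" (T).

Statement 1: Formalization: ((¬U ↓ V) ↓ ¬(P ↓ S)) ⊕ ¬Q

¬U = ¬T = F
¬U ↓ V = F ↓ F = T
P ↓ S = F ↓ F = T
¬(P ↓ S) = ¬T = F
(¬U ↓ V) ↓ ¬(P ↓ S) = T ↓ F = F
¬Q = ¬T = F
((¬U ↓ V) ↓ ¬(P ↓ S)) ⊕ ¬Q = F ⊕ F = F
Hence Statement 1 is false.

Statement 2: This is ¬P ↓ (¬(¬U → S) ⊕ R).

¬P = ¬F = T
¬U = ¬T = F
¬U → S = F → F = T
¬(¬U → S) = ¬T = F
¬(¬U → S) ⊕ R = F ⊕ T = T
¬P ↓ (¬(¬U → S) ⊕ R) = T ↓ T = F
Hence Statement 2 is false.

Statement 3: In symbols: (U ⊕ R) ∧ (¬P → ¬V)

U ⊕ R = T ⊕ T = F
¬P = ¬F = T
¬V = ¬F = T
¬P → ¬V = T → T = T
(U ⊕ R) ∧ (¬P → ¬V) = F ∧ T = F
Hence Statement 3 is false.

True statements: 0 (none).

0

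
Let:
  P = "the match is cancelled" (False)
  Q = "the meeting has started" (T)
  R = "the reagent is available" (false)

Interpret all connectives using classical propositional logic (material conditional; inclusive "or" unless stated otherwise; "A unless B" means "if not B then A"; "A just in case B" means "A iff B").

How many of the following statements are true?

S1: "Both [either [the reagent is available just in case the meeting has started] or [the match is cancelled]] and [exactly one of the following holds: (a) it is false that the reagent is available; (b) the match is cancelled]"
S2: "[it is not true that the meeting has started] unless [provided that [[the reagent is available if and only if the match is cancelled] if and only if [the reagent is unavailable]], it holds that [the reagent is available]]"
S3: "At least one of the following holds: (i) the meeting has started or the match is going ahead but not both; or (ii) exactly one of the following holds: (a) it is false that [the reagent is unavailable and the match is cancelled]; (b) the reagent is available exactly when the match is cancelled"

0

S1: Parsed as ((R ↔ Q) ∨ P) ∧ (¬R ⊕ P)

R ↔ Q = F ↔ T = F
(R ↔ Q) ∨ P = F ∨ F = F
¬R = ¬F = T
¬R ⊕ P = T ⊕ F = T
((R ↔ Q) ∨ P) ∧ (¬R ⊕ P) = F ∧ T = F
Thus S1 is false.

S2: Formalization: ¬Q ∨ (((R ↔ P) ↔ ¬R) → R)

¬Q = ¬T = F
R ↔ P = F ↔ F = T
¬R = ¬F = T
(R ↔ P) ↔ ¬R = T ↔ T = T
((R ↔ P) ↔ ¬R) → R = T → F = F
¬Q ∨ (((R ↔ P) ↔ ¬R) → R) = F ∨ F = F
Thus S2 is false.

S3: This is (Q ⊕ ¬P) ∨ (¬(¬R ∧ P) ⊕ (R ↔ P)).

¬P = ¬F = T
Q ⊕ ¬P = T ⊕ T = F
¬R = ¬F = T
¬R ∧ P = T ∧ F = F
¬(¬R ∧ P) = ¬F = T
R ↔ P = F ↔ F = T
¬(¬R ∧ P) ⊕ (R ↔ P) = T ⊕ T = F
(Q ⊕ ¬P) ∨ (¬(¬R ∧ P) ⊕ (R ↔ P)) = F ∨ F = F
Hence S3 is false.

Count: 0.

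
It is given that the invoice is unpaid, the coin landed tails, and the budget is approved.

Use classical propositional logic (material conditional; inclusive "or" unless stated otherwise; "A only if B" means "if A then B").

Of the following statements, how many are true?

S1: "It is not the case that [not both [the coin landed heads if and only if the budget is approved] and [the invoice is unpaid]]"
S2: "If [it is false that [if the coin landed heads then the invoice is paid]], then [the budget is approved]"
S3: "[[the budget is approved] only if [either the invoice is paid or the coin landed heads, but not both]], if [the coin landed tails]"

1

Let Q = "the coin landed heads" (False), R = "the budget is approved" (True), P = "the invoice is paid" (False).

S1: Parsed as not ((Q iff R) nand not P)

Q iff R = False iff True = False
not P = not False = True
(Q iff R) nand not P = False nand True = True
not ((Q iff R) nand not P) = not True = False
So S1 is false.

S2: Parsed as not (Q -> P) -> R

Q -> P = False -> False = True
not (Q -> P) = not True = False
not (Q -> P) -> R = False -> True = True
Hence S2 is true.

S3: Parsed as not Q -> (R -> (P xor Q))

not Q = not False = True
P xor Q = False xor False = False
R -> (P xor Q) = True -> False = False
not Q -> (R -> (P xor Q)) = True -> False = False
Hence S3 is false.

True statements: 1.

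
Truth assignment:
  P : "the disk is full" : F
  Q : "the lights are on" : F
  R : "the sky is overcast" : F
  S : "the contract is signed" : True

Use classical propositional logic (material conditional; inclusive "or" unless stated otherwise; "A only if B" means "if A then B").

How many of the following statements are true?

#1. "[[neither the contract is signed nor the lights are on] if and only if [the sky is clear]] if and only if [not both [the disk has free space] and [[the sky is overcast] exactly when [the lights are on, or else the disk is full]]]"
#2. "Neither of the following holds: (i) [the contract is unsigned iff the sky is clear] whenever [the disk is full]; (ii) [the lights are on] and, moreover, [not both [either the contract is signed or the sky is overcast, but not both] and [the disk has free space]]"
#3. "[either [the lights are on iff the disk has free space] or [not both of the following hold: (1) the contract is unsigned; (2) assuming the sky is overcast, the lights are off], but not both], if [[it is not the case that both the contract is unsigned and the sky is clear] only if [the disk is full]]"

2

#1: Formalization: ((S nor Q) <-> ~R) <-> (~P nand (R <-> (Q | P)))

S nor Q = T nor F = F
~R = ~F = T
(S nor Q) <-> ~R = F <-> T = F
~P = ~F = T
Q | P = F | F = F
R <-> (Q | P) = F <-> F = T
~P nand (R <-> (Q | P)) = T nand T = F
((S nor Q) <-> ~R) <-> (~P nand (R <-> (Q | P))) = F <-> F = T
So #1 is true.

#2: In symbols: (P -> (~S <-> ~R)) nor (Q & ((S xor R) nand ~P))

~S = ~T = F
~R = ~F = T
~S <-> ~R = F <-> T = F
P -> (~S <-> ~R) = F -> F = T
S xor R = T xor F = T
~P = ~F = T
(S xor R) nand ~P = T nand T = F
Q & ((S xor R) nand ~P) = F & F = F
(P -> (~S <-> ~R)) nor (Q & ((S xor R) nand ~P)) = T nor F = F
Thus #2 is false.

#3: Parsed as ((~S nand ~R) -> P) -> ((Q <-> ~P) xor (~S nand (R -> ~Q)))

~S = ~T = F
~R = ~F = T
~S nand ~R = F nand T = T
(~S nand ~R) -> P = T -> F = F
~P = ~F = T
Q <-> ~P = F <-> T = F
~S = ~T = F
~Q = ~F = T
R -> ~Q = F -> T = T
~S nand (R -> ~Q) = F nand T = T
(Q <-> ~P) xor (~S nand (R -> ~Q)) = F xor T = T
((~S nand ~R) -> P) -> ((Q <-> ~P) xor (~S nand (R -> ~Q))) = F -> T = T
Hence #3 is true.

Count: 2.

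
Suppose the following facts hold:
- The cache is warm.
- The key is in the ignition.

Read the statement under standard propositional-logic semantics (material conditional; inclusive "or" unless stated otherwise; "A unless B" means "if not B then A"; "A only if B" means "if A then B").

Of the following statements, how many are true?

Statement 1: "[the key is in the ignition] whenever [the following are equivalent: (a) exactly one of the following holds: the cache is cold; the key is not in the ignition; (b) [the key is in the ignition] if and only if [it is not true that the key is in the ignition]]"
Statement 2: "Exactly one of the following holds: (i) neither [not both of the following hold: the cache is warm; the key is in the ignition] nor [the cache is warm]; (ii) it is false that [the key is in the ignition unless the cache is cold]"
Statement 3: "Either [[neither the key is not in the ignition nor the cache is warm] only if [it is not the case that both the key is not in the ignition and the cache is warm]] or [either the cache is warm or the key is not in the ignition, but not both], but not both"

1

Let P = "the cache is warm" (T), Q = "the key is in the ignition" (T).

Statement 1: Parsed as ((~P xor ~Q) <-> (Q <-> ~Q)) -> Q

~P = ~T = F
~Q = ~T = F
~P xor ~Q = F xor F = F
~Q = ~T = F
Q <-> ~Q = T <-> F = F
(~P xor ~Q) <-> (Q <-> ~Q) = F <-> F = T
((~P xor ~Q) <-> (Q <-> ~Q)) -> Q = T -> T = T
Thus Statement 1 is true.

Statement 2: Formalization: ((P nand Q) nor P) xor ~(Q | ~P)

P nand Q = T nand T = F
(P nand Q) nor P = F nor T = F
~P = ~T = F
Q | ~P = T | F = T
~(Q | ~P) = ~T = F
((P nand Q) nor P) xor ~(Q | ~P) = F xor F = F
So Statement 2 is false.

Statement 3: In symbols: ((~Q nor P) -> (~Q nand P)) xor (P xor ~Q)

~Q = ~T = F
~Q nor P = F nor T = F
~Q = ~T = F
~Q nand P = F nand T = T
(~Q nor P) -> (~Q nand P) = F -> T = T
~Q = ~T = F
P xor ~Q = T xor F = T
((~Q nor P) -> (~Q nand P)) xor (P xor ~Q) = T xor T = F
Hence Statement 3 is false.

Count: 1.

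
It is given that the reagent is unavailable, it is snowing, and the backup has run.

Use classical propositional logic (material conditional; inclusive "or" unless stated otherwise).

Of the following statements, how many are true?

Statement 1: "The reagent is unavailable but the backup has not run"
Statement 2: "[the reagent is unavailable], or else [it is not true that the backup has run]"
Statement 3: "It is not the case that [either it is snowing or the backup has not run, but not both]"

1

Let P = "the reagent is available" (F), R = "the backup has run" (T), Q = "it is snowing" (T).

Statement 1: Formalization: ¬P ∧ ¬R

¬P = ¬F = T
¬R = ¬T = F
¬P ∧ ¬R = T ∧ F = F
Thus Statement 1 is false.

Statement 2: Parsed as ¬P ∨ ¬R

¬P = ¬F = T
¬R = ¬T = F
¬P ∨ ¬R = T ∨ F = T
Thus Statement 2 is true.

Statement 3: Formalization: ¬(Q ⊕ ¬R)

¬R = ¬T = F
Q ⊕ ¬R = T ⊕ F = T
¬(Q ⊕ ¬R) = ¬T = F
So Statement 3 is false.

True statements: 1 (Statement 2).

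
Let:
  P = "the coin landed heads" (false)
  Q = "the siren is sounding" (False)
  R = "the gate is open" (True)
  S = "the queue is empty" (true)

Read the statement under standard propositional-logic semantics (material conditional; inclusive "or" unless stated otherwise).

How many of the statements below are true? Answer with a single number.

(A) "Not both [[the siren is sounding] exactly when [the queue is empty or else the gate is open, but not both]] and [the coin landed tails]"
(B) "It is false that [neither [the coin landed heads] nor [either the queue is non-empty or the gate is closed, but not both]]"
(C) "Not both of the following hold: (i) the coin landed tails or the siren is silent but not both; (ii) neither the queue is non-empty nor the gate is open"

1

(A): Formalization: (Q iff (S xor R)) nand not P

S xor R = True xor True = False
Q iff (S xor R) = False iff False = True
not P = not False = True
(Q iff (S xor R)) nand not P = True nand True = False
So (A) is false.

(B): Formalization: not (P nor (not S xor not R))

not S = not True = False
not R = not True = False
not S xor not R = False xor False = False
P nor (not S xor not R) = False nor False = True
not (P nor (not S xor not R)) = not True = False
Thus (B) is false.

(C): In symbols: (not P xor not Q) nand (not S nor R)

not P = not False = True
not Q = not False = True
not P xor not Q = True xor True = False
not S = not True = False
not S nor R = False nor True = False
(not P xor not Q) nand (not S nor R) = False nand False = True
So (C) is true.

1 of the 3 statements is true ((C)).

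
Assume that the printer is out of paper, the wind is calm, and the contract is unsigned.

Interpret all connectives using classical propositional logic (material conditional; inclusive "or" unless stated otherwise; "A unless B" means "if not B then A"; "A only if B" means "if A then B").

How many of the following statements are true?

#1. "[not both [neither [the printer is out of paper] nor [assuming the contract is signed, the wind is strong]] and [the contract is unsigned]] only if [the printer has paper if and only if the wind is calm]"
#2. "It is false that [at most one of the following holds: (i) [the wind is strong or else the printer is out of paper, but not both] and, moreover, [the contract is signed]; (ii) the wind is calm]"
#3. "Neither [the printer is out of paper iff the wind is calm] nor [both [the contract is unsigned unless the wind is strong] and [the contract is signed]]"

Let P = "the printer has paper" (F), U = "the contract is signed" (F), R = "the wind is strong" (F).

#1: Formalization: ((~P nor (U -> R)) nand ~U) -> (P <-> ~R)

~P = ~F = T
U -> R = F -> F = T
~P nor (U -> R) = T nor T = F
~U = ~F = T
(~P nor (U -> R)) nand ~U = F nand T = T
~R = ~F = T
P <-> ~R = F <-> T = F
((~P nor (U -> R)) nand ~U) -> (P <-> ~R) = T -> F = F
Hence #1 is false.

#2: This is ~(((R xor ~P) & U) nand ~R).

~P = ~F = T
R xor ~P = F xor T = T
(R xor ~P) & U = T & F = F
~R = ~F = T
((R xor ~P) & U) nand ~R = F nand T = T
~(((R xor ~P) & U) nand ~R) = ~T = F
Hence #2 is false.

#3: Parsed as (~P <-> ~R) nor ((~U | R) & U)

~P = ~F = T
~R = ~F = T
~P <-> ~R = T <-> T = T
~U = ~F = T
~U | R = T | F = T
(~U | R) & U = T & F = F
(~P <-> ~R) nor ((~U | R) & U) = T nor F = F
Thus #3 is false.

Count: 0.

0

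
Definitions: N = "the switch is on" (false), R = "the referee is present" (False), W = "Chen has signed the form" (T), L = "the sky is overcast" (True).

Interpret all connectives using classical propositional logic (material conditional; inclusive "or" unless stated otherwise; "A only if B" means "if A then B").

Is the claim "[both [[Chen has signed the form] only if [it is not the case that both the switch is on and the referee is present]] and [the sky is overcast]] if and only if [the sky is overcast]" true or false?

Values: W=T, N=F, R=F, L=T.
This is ((W → (N ↑ R)) ∧ L) ↔ L.

N ↑ R = F ↑ F = T
W → (N ↑ R) = T → T = T
(W → (N ↑ R)) ∧ L = T ∧ T = T
((W → (N ↑ R)) ∧ L) ↔ L = T ↔ T = T

The statement is true.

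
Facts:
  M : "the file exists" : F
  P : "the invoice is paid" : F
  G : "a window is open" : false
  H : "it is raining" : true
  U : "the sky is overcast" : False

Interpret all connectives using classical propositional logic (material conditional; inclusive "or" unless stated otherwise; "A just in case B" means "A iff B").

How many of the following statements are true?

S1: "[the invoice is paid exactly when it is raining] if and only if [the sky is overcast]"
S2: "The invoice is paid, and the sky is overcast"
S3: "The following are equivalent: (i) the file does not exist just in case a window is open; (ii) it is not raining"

2

S1: In symbols: (P <-> H) <-> U

P <-> H = F <-> T = F
(P <-> H) <-> U = F <-> F = T
So S1 is true.

S2: This is P & U.

P & U = F & F = F
So S2 is false.

S3: This is (~M <-> G) <-> ~H.

~M = ~F = T
~M <-> G = T <-> F = F
~H = ~T = F
(~M <-> G) <-> ~H = F <-> F = T
Hence S3 is true.

Count: 2.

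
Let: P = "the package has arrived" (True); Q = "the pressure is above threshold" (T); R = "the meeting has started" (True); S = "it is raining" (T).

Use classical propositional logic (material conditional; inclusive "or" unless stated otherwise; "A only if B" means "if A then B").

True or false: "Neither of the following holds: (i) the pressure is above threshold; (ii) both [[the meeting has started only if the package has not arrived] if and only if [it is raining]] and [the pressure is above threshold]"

This is Q ↓ (((R → ¬P) ↔ S) ∧ Q).

¬P = ¬T = F
R → ¬P = T → F = F
(R → ¬P) ↔ S = F ↔ T = F
((R → ¬P) ↔ S) ∧ Q = F ∧ T = F
Q ↓ (((R → ¬P) ↔ S) ∧ Q) = T ↓ F = F

False.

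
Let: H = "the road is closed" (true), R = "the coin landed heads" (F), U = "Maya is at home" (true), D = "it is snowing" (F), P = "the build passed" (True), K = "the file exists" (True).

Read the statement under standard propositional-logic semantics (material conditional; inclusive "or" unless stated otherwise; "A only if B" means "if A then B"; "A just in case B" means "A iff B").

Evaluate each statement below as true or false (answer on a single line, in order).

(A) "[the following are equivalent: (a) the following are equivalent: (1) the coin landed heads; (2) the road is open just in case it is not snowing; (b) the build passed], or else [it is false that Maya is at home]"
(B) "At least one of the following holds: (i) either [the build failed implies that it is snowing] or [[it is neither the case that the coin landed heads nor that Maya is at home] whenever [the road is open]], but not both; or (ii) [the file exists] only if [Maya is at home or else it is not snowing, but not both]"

(A) True; (B) False

(A): Parsed as ((R <-> (~H <-> ~D)) <-> P) | ~U

~H = ~T = F
~D = ~F = T
~H <-> ~D = F <-> T = F
R <-> (~H <-> ~D) = F <-> F = T
(R <-> (~H <-> ~D)) <-> P = T <-> T = T
~U = ~T = F
((R <-> (~H <-> ~D)) <-> P) | ~U = T | F = T
Hence (A) is true.

(B): Parsed as ((~P -> D) xor (~H -> (R nor U))) | (K -> (U xor ~D))

~P = ~T = F
~P -> D = F -> F = T
~H = ~T = F
R nor U = F nor T = F
~H -> (R nor U) = F -> F = T
(~P -> D) xor (~H -> (R nor U)) = T xor T = F
~D = ~F = T
U xor ~D = T xor T = F
K -> (U xor ~D) = T -> F = F
((~P -> D) xor (~H -> (R nor U))) | (K -> (U xor ~D)) = F | F = F
Thus (B) is false.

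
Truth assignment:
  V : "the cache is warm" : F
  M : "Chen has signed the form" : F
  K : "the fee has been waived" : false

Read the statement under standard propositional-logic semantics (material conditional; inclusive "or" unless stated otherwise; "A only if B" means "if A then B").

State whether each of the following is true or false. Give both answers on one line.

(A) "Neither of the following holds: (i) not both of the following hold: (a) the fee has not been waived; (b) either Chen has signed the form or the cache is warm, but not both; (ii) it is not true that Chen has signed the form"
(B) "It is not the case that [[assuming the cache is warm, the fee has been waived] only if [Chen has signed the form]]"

(A): Formalization: (not K nand (M xor V)) nor not M

not K = not False = True
M xor V = False xor False = False
not K nand (M xor V) = True nand False = True
not M = not False = True
(not K nand (M xor V)) nor not M = True nor True = False
Thus (A) is false.

(B): Parsed as not ((V -> K) -> M)

V -> K = False -> False = True
(V -> K) -> M = True -> False = False
not ((V -> K) -> M) = not False = True
Hence (B) is true.

(A) False / (B) True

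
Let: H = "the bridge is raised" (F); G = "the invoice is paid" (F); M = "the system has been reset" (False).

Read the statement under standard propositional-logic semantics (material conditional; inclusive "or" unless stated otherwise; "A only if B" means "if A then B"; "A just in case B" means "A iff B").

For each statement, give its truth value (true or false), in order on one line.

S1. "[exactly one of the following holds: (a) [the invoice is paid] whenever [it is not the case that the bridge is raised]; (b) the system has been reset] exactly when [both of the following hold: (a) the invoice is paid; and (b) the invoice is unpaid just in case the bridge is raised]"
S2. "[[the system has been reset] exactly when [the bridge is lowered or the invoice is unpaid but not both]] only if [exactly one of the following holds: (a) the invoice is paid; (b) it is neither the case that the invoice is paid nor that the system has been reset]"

S1 true / S2 true

S1: In symbols: ((not H -> G) xor M) iff (G and (not G iff H))

not H = not False = True
not H -> G = True -> False = False
(not H -> G) xor M = False xor False = False
not G = not False = True
not G iff H = True iff False = False
G and (not G iff H) = False and False = False
((not H -> G) xor M) iff (G and (not G iff H)) = False iff False = True
Hence S1 is true.

S2: This is (M iff (not H xor not G)) -> (G xor (G nor M)).

not H = not False = True
not G = not False = True
not H xor not G = True xor True = False
M iff (not H xor not G) = False iff False = True
G nor M = False nor False = True
G xor (G nor M) = False xor True = True
(M iff (not H xor not G)) -> (G xor (G nor M)) = True -> True = True
So S2 is true.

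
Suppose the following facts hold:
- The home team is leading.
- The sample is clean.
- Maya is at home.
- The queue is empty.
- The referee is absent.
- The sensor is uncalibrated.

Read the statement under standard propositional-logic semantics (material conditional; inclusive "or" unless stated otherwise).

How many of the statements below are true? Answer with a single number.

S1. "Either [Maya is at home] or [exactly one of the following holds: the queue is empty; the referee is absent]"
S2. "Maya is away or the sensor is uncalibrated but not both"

2

Let R = "Maya is at home" (True), S = "the queue is empty" (True), U = "the referee is present" (False), V = "the sensor is calibrated" (False).

S1: This is R or (S xor not U).

not U = not False = True
S xor not U = True xor True = False
R or (S xor not U) = True or False = True
Thus S1 is true.

S2: Parsed as not R xor not V

not R = not True = False
not V = not False = True
not R xor not V = False xor True = True
Hence S2 is true.

Count: 2.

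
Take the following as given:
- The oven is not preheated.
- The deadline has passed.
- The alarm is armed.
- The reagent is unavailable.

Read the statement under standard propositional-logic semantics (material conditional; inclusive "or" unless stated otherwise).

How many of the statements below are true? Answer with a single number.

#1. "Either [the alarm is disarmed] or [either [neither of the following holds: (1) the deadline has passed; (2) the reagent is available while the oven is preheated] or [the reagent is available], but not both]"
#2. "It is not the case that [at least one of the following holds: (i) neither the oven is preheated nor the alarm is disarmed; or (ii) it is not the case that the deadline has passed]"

0

Let L = "the alarm is armed" (T), H = "the deadline has passed" (T), V = "the reagent is available" (F), U = "the oven is preheated" (F).

#1: Parsed as ¬L ∨ ((H ↓ (V ∧ U)) ⊕ V)

¬L = ¬T = F
V ∧ U = F ∧ F = F
H ↓ (V ∧ U) = T ↓ F = F
(H ↓ (V ∧ U)) ⊕ V = F ⊕ F = F
¬L ∨ ((H ↓ (V ∧ U)) ⊕ V) = F ∨ F = F
Hence #1 is false.

#2: This is ¬((U ↓ ¬L) ∨ ¬H).

¬L = ¬T = F
U ↓ ¬L = F ↓ F = T
¬H = ¬T = F
(U ↓ ¬L) ∨ ¬H = T ∨ F = T
¬((U ↓ ¬L) ∨ ¬H) = ¬T = F
So #2 is false.

Count: 0.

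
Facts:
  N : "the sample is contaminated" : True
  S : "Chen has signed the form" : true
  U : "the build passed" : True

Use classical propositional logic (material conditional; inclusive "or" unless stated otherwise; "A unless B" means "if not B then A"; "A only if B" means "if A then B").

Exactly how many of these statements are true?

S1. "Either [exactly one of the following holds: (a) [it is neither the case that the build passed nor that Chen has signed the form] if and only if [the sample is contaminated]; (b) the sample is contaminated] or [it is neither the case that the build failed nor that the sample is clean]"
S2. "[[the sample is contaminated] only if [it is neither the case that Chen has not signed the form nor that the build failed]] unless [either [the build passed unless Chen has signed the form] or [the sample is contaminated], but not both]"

S1: This is (((U nor S) <-> N) xor N) | (~U nor ~N).

U nor S = T nor T = F
(U nor S) <-> N = F <-> T = F
((U nor S) <-> N) xor N = F xor T = T
~U = ~T = F
~N = ~T = F
~U nor ~N = F nor F = T
(((U nor S) <-> N) xor N) | (~U nor ~N) = T | T = T
Hence S1 is true.

S2: Formalization: (N -> (~S nor ~U)) | ((U | S) xor N)

~S = ~T = F
~U = ~T = F
~S nor ~U = F nor F = T
N -> (~S nor ~U) = T -> T = T
U | S = T | T = T
(U | S) xor N = T xor T = F
(N -> (~S nor ~U)) | ((U | S) xor N) = T | F = T
Thus S2 is true.

2 of the 2 statements are true (S1, S2).

2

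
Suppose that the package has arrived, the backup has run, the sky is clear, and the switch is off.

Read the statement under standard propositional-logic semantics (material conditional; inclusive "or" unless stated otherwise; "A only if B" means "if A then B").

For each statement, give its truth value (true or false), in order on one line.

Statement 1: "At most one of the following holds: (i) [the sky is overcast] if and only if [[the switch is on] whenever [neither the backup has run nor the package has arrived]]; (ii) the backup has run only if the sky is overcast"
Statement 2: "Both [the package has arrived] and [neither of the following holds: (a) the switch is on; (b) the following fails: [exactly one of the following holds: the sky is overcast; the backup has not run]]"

Let R = "the sky is overcast" (F), Q = "the backup has run" (T), P = "the package has arrived" (T), S = "the switch is on" (F).

Statement 1: In symbols: (R ↔ ((Q ↓ P) → S)) ↑ (Q → R)

Q ↓ P = T ↓ T = F
(Q ↓ P) → S = F → F = T
R ↔ ((Q ↓ P) → S) = F ↔ T = F
Q → R = T → F = F
(R ↔ ((Q ↓ P) → S)) ↑ (Q → R) = F ↑ F = T
Hence Statement 1 is true.

Statement 2: In symbols: P ∧ (S ↓ ¬(R ⊕ ¬Q))

¬Q = ¬T = F
R ⊕ ¬Q = F ⊕ F = F
¬(R ⊕ ¬Q) = ¬F = T
S ↓ ¬(R ⊕ ¬Q) = F ↓ T = F
P ∧ (S ↓ ¬(R ⊕ ¬Q)) = T ∧ F = F
Hence Statement 2 is false.

Statement 1 true, Statement 2 false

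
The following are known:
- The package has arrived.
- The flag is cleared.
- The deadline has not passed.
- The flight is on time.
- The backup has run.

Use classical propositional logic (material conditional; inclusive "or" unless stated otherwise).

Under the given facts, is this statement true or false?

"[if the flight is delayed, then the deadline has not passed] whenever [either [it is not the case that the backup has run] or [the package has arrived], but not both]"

true

Let H = "the backup has run" (True), M = "the package has arrived" (True), W = "the flight is delayed" (False), V = "the deadline has passed" (False).
This is (not H xor M) -> (W -> not V).

not H = not True = False
not H xor M = False xor True = True
not V = not False = True
W -> not V = False -> True = True
(not H xor M) -> (W -> not V) = True -> True = True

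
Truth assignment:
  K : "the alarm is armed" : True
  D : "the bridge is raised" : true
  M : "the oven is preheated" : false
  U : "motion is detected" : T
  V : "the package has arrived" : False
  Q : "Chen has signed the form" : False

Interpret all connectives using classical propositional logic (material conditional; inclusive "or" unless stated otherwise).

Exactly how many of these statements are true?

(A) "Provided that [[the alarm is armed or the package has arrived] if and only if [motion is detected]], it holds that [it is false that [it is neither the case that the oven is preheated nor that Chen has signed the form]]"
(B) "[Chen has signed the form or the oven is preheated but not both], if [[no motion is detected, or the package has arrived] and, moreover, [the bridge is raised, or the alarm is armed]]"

1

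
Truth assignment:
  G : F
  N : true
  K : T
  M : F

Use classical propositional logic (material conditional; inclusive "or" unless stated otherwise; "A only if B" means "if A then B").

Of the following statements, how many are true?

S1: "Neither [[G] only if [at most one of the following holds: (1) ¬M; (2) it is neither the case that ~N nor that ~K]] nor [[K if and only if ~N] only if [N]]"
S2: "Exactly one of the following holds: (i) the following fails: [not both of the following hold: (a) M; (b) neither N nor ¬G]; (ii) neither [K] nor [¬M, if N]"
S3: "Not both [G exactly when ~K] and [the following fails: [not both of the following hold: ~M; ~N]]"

S1: In symbols: (G -> (not M nand (not N nor not K))) nor ((K iff not N) -> N)

not M = not False = True
not N = not True = False
not K = not True = False
not N nor not K = False nor False = True
not M nand (not N nor not K) = True nand True = False
G -> (not M nand (not N nor not K)) = False -> False = True
not N = not True = False
K iff not N = True iff False = False
(K iff not N) -> N = False -> True = True
(G -> (not M nand (not N nor not K))) nor ((K iff not N) -> N) = True nor True = False
Thus S1 is false.

S2: Parsed as not (M nand (N nor not G)) xor (K nor (N -> not M))

not G = not False = True
N nor not G = True nor True = False
M nand (N nor not G) = False nand False = True
not (M nand (N nor not G)) = not True = False
not M = not False = True
N -> not M = True -> True = True
K nor (N -> not M) = True nor True = False
not (M nand (N nor not G)) xor (K nor (N -> not M)) = False xor False = False
Hence S2 is false.

S3: In symbols: (G iff not K) nand not (not M nand not N)

not K = not True = False
G iff not K = False iff False = True
not M = not False = True
not N = not True = False
not M nand not N = True nand False = True
not (not M nand not N) = not True = False
(G iff not K) nand not (not M nand not N) = True nand False = True
Thus S3 is true.

Count: 1.

1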